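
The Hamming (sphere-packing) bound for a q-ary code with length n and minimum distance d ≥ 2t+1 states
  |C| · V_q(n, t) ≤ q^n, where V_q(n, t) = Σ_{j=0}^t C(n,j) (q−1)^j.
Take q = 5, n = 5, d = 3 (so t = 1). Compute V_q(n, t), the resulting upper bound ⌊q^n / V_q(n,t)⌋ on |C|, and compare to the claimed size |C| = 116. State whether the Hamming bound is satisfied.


V_q(n, t) = 21, q^n = 3125, Hamming bound = 148, |C| = 116 ≤ bound (satisfied).

Step 1: Compute V_q(n, t) = Σ_{j=0}^1 C(n, j) (q−1)^j.
  j = 0: C(5,0)·(4)^0 = 1·1 = 1.
  j = 1: C(5,1)·(4)^1 = 5·4 = 20.
  V_q(n, t) = 1 + 20 = 21.
Step 2: q^n = 5^5 = 3125.
Step 3: Hamming bound ⌊q^n / V_q(n,t)⌋ = ⌊3125/21⌋ = 148.
Step 4: Compare |C| = 116 to 148: satisfied.
The claimed |C| lies below the Hamming bound.


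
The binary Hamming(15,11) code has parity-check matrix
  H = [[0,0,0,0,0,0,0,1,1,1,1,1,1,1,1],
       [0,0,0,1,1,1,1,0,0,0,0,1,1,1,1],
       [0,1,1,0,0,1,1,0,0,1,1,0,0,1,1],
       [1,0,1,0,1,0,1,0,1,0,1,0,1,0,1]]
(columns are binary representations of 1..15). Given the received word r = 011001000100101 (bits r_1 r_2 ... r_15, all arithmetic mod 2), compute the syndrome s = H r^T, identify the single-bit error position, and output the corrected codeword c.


s = (1, 1, 1, 1)^T, error position = 15, corrected codeword c = 011001000100100

Compute s = H r^T mod 2 one row at a time:
  s_1 = 0 + 0 + 1 + 0 + 0 + 1 + 0 + 1 = 3 ≡ 1 (mod 2).
  s_2 = 0 + 0 + 1 + 0 + 0 + 1 + 0 + 1 = 3 ≡ 1 (mod 2).
  s_3 = 1 + 1 + 1 + 0 + 1 + 0 + 0 + 1 = 5 ≡ 1 (mod 2).
  s_4 = 0 + 1 + 0 + 0 + 0 + 0 + 1 + 1 = 3 ≡ 1 (mod 2).
s = (1, 1, 1, 1)^T — this equals column 15 of H (binary 1111), so error is at position 15.
Correct: flip bit 15 of r = 011001000100101 to get c = 011001000100100.


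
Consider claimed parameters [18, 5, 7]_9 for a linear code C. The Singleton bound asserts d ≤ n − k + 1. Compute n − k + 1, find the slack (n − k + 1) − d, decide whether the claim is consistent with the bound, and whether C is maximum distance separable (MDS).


Singleton RHS = n − k + 1 = 14, slack = 7, bound satisfied, not MDS.

Singleton bound: d ≤ n − k + 1.
Here n = 18, k = 5, so n − k + 1 = 14.
Given d = 7, check d ≤ 14: YES.
Slack = (n − k + 1) − d = 7.
The code is NOT MDS (slack = 7 > 0).
Description: the claimed parameters are [18, 5, 7]_9; such a code would be non-MDS.


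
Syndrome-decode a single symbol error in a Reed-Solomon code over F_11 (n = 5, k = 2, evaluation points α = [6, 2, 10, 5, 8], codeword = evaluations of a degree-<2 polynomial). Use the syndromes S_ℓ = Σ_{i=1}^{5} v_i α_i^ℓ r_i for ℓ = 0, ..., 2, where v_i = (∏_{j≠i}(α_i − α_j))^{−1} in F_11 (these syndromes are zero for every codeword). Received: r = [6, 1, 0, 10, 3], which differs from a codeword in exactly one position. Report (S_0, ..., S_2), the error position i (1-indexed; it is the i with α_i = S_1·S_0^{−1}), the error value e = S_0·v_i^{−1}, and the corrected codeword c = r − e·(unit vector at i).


S = (3, 4, 9), error at position 4, error magnitude e = 8, c = [6, 1, 0, 2, 3].

Step 1: column multipliers v_i = (∏_{j≠i}(α_i − α_j))^{−1} mod 11.
  i = 1 (α = 6): (6−2)(6−10)(6−5)(6−8) = 4·(−4)·1·(−2) = 32 ≡ 10, so v_1 = 10^{−1} = 10 (mod 11).
  i = 2 (α = 2): (2−6)(2−10)(2−5)(2−8) = (−4)·(−8)·(−3)·(−6) = 576 ≡ 4, so v_2 = 4^{−1} = 3 (mod 11).
  i = 3 (α = 10): (10−6)(10−2)(10−5)(10−8) = 4·8·5·2 = 320 ≡ 1, so v_3 = 1^{−1} = 1 (mod 11).
  i = 4 (α = 5): (5−6)(5−2)(5−10)(5−8) = (−1)·3·(−5)·(−3) = −45 ≡ 10, so v_4 = 10^{−1} = 10 (mod 11).
  i = 5 (α = 8): (8−6)(8−2)(8−10)(8−5) = 2·6·(−2)·3 = −72 ≡ 5, so v_5 = 5^{−1} = 9 (mod 11).
  v = [10, 3, 1, 10, 9].
Step 2: syndromes of r = [6, 1, 0, 10, 3] (all sums mod 11).
  S_0 = Σ v_i r_i = 10·6 + 3·1 + 1·0 + 10·10 + 9·3 = 190 ≡ 3.
  S_1 = Σ v_i α_i r_i = 10·6·6 + 3·2·1 + 1·10·0 + 10·5·10 + 9·8·3 = 1082 ≡ 4.
  α_i^2 mod 11 = [3, 4, 1, 3, 9].
  S_2 = Σ v_i α_i^2 r_i = 10·3·6 + 3·4·1 + 1·1·0 + 10·3·10 + 9·9·3 = 735 ≡ 9.
  S = (3, 4, 9) ≠ 0, so r is not a codeword (an error is present).
Step 3: locate the error. For a single error e at position i, S_ℓ = v_i·e·α_i^ℓ, so α_err = S_1/S_0.
  S_0^{−1} = 3^{−1} = 4 (mod 11), so α_err = 4·4 = 16 ≡ 5 = α_4. Error position i = 4.
  Consistency check: S_2/S_1 = 9·3 = 27 ≡ 5 = α_err ✓ (single-error assumption holds).
Step 4: error magnitude e = S_0/v_4 = S_0·∏_{j≠4}(α_4 − α_j) = 3·10 = 30 ≡ 8 (mod 11).
Step 5: correct position 4: c_4 = r_4 − e = 10 − 8 ≡ 2 (mod 11). Hence c = [6, 1, 0, 2, 3].
  Check: interpolating c through the α_i gives m(x) = 4 + 4·x (degree < 2) with m(α_i) = c_i for every i, so c is indeed a codeword.


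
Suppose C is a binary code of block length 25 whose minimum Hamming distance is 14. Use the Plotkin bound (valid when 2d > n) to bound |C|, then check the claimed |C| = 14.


Plotkin bound M ≤ 8; given |C| = 14 > bound (violated).

Check applicability: 2d = 28, n = 25.
2d − n = 3 > 0, so Plotkin applies.
Compute d/(2d−n) = 14/3 ≈ 4.6667.
⌊d/(2d−n)⌋ = 4.
Plotkin bound: M ≤ 2·4 = 8.
Given |C| = 14, check: VIOLATED.
This |C| is above the Plotkin bound, so no binary code with n = 25, d = 14 and 14 codewords exists.


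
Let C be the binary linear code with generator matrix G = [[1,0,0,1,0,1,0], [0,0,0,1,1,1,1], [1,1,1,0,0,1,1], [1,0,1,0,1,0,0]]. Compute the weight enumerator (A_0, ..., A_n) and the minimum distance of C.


Weight distribution: A_0 = 1, A_2 = 2, A_3 = 4, A_4 = 5, A_5 = 4. Minimum distance d = 2.

Enumerate all 2^4 = 16 messages m ∈ F_2^4.
For each, compute codeword c = mG in F_2^7, then tally its weight.
  m = 0000 → c = 0000000, weight = 0.
  m = 1000 → c = 1001010, weight = 3.
  m = 0100 → c = 0001111, weight = 4.
  m = 1100 → c = 1000101, weight = 3.
  m = 0010 → c = 1110011, weight = 5.
  m = 1010 → c = 0111001, weight = 4.
  m = 0110 → c = 1111100, weight = 5.
  m = 1110 → c = 0110110, weight = 4.
  m = 0001 → c = 1010100, weight = 3.
  m = 1001 → c = 0011110, weight = 4.
  m = 0101 → c = 1011011, weight = 5.
  m = 1101 → c = 0010001, weight = 2.
  m = 0011 → c = 0100111, weight = 4.
  m = 1011 → c = 1101101, weight = 5.
  m = 0111 → c = 0101000, weight = 2.
  m = 1111 → c = 1100010, weight = 3.
Tally weights:
  weight 0: 1 codewords.
  weight 2: 2 codewords.
  weight 3: 4 codewords.
  weight 4: 5 codewords.
  weight 5: 4 codewords.
Minimum distance d = smallest w > 0 with A_w > 0 = 2.
Sanity: Σ A_w = 16 = 2^4 = 16 ✓.


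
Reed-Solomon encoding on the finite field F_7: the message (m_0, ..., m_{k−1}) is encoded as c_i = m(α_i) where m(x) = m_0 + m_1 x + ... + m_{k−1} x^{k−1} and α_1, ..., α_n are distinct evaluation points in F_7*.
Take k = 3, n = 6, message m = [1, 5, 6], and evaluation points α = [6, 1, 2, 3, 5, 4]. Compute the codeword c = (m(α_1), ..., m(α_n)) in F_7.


c = [2, 5, 0, 0, 1, 5]

Message polynomial: m(x) = 1 + 5·x + 6·x^2 (mod 7).
For each evaluation point α_i, compute m(α_i) mod 7:
  α_1 = 6: Horner steps 6 → 6 → 2, so m(6) = 2.
  α_2 = 1: Horner steps 6 → 4 → 5, so m(1) = 5.
  α_3 = 2: Horner steps 6 → 3 → 0, so m(2) = 0.
  α_4 = 3: Horner steps 6 → 2 → 0, so m(3) = 0.
  α_5 = 5: Horner steps 6 → 0 → 1, so m(5) = 1.
  α_6 = 4: Horner steps 6 → 1 → 5, so m(4) = 5.
Codeword c = [2, 5, 0, 0, 1, 5] ∈ F_7^6.


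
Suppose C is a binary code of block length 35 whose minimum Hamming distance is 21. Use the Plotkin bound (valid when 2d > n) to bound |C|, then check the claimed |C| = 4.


Plotkin bound M ≤ 6; given |C| = 4 ≤ bound (satisfied).

Check applicability: 2d = 42, n = 35.
2d − n = 7 > 0, so Plotkin applies.
Compute d/(2d−n) = 21/7 ≈ 3.0000.
⌊d/(2d−n)⌋ = 3.
Plotkin bound: M ≤ 2·3 = 6.
Given |C| = 4, check: satisfied.
This |C| is below the Plotkin bound.


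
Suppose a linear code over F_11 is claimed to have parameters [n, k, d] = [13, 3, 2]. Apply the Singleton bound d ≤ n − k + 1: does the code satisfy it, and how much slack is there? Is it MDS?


Singleton RHS = n − k + 1 = 11, slack = 9, bound satisfied, not MDS.

Singleton bound: d ≤ n − k + 1.
Here n = 13, k = 3, so n − k + 1 = 11.
Given d = 2, check d ≤ 11: YES.
Slack = (n − k + 1) − d = 9.
The code is NOT MDS (slack = 9 > 0).
Description: the claimed parameters are [13, 3, 2]_11; such a code would be non-MDS.


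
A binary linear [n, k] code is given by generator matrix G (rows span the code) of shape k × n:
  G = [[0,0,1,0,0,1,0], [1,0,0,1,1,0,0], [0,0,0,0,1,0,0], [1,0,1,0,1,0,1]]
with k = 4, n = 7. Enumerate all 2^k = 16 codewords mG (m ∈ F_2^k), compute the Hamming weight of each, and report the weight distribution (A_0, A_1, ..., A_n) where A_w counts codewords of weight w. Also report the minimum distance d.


Weight distribution: A_0 = 1, A_1 = 1, A_2 = 2, A_3 = 6, A_4 = 5, A_5 = 1. Minimum distance d = 1.

Enumerate all 2^4 = 16 messages m ∈ F_2^4.
For each, compute codeword c = mG in F_2^7, then tally its weight.
  m = 0000 → c = 0000000, weight = 0.
  m = 1000 → c = 0010010, weight = 2.
  m = 0100 → c = 1001100, weight = 3.
  m = 1100 → c = 1011110, weight = 5.
  m = 0010 → c = 0000100, weight = 1.
  m = 1010 → c = 0010110, weight = 3.
  m = 0110 → c = 1001000, weight = 2.
  m = 1110 → c = 1011010, weight = 4.
  m = 0001 → c = 1010101, weight = 4.
  m = 1001 → c = 1000111, weight = 4.
  m = 0101 → c = 0011001, weight = 3.
  m = 1101 → c = 0001011, weight = 3.
  m = 0011 → c = 1010001, weight = 3.
  m = 1011 → c = 1000011, weight = 3.
  m = 0111 → c = 0011101, weight = 4.
  m = 1111 → c = 0001111, weight = 4.
Tally weights:
  weight 0: 1 codewords.
  weight 1: 1 codewords.
  weight 2: 2 codewords.
  weight 3: 6 codewords.
  weight 4: 5 codewords.
  weight 5: 1 codewords.
Minimum distance d = smallest w > 0 with A_w > 0 = 1.
Sanity: Σ A_w = 16 = 2^4 = 16 ✓.


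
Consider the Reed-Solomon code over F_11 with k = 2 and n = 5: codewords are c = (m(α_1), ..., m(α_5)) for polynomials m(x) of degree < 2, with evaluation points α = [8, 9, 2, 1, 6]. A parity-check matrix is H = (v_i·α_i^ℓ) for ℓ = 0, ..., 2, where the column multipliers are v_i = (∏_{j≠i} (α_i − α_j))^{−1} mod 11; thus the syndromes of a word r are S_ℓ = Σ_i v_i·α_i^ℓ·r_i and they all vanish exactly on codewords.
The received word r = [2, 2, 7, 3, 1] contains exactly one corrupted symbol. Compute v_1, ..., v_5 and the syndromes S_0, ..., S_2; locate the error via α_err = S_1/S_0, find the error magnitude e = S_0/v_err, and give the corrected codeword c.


S = (1, 8, 9), error at position 1, error magnitude e = 4, c = [9, 2, 7, 3, 1].

Step 1: column multipliers v_i = (∏_{j≠i}(α_i − α_j))^{−1} mod 11.
  i = 1 (α = 8): (8−9)(8−2)(8−1)(8−6) = (−1)·6·7·2 = −84 ≡ 4, so v_1 = 4^{−1} = 3 (mod 11).
  i = 2 (α = 9): (9−8)(9−2)(9−1)(9−6) = 1·7·8·3 = 168 ≡ 3, so v_2 = 3^{−1} = 4 (mod 11).
  i = 3 (α = 2): (2−8)(2−9)(2−1)(2−6) = (−6)·(−7)·1·(−4) = −168 ≡ 8, so v_3 = 8^{−1} = 7 (mod 11).
  i = 4 (α = 1): (1−8)(1−9)(1−2)(1−6) = (−7)·(−8)·(−1)·(−5) = 280 ≡ 5, so v_4 = 5^{−1} = 9 (mod 11).
  i = 5 (α = 6): (6−8)(6−9)(6−2)(6−1) = (−2)·(−3)·4·5 = 120 ≡ 10, so v_5 = 10^{−1} = 10 (mod 11).
  v = [3, 4, 7, 9, 10].
Step 2: syndromes of r = [2, 2, 7, 3, 1] (all sums mod 11).
  S_0 = Σ v_i r_i = 3·2 + 4·2 + 7·7 + 9·3 + 10·1 = 100 ≡ 1.
  S_1 = Σ v_i α_i r_i = 3·8·2 + 4·9·2 + 7·2·7 + 9·1·3 + 10·6·1 = 305 ≡ 8.
  α_i^2 mod 11 = [9, 4, 4, 1, 3].
  S_2 = Σ v_i α_i^2 r_i = 3·9·2 + 4·4·2 + 7·4·7 + 9·1·3 + 10·3·1 = 339 ≡ 9.
  S = (1, 8, 9) ≠ 0, so r is not a codeword (an error is present).
Step 3: locate the error. For a single error e at position i, S_ℓ = v_i·e·α_i^ℓ, so α_err = S_1/S_0.
  S_0^{−1} = 1^{−1} = 1 (mod 11), so α_err = 8·1 = 8 ≡ 8 = α_1. Error position i = 1.
  Consistency check: S_2/S_1 = 9·7 = 63 ≡ 8 = α_err ✓ (single-error assumption holds).
Step 4: error magnitude e = S_0/v_1 = S_0·∏_{j≠1}(α_1 − α_j) = 1·4 = 4 ≡ 4 (mod 11).
Step 5: correct position 1: c_1 = r_1 − e = 2 − 4 ≡ 9 (mod 11). Hence c = [9, 2, 7, 3, 1].
  Check: interpolating c through the α_i gives m(x) = 10 + 4·x (degree < 2) with m(α_i) = c_i for every i, so c is indeed a codeword.


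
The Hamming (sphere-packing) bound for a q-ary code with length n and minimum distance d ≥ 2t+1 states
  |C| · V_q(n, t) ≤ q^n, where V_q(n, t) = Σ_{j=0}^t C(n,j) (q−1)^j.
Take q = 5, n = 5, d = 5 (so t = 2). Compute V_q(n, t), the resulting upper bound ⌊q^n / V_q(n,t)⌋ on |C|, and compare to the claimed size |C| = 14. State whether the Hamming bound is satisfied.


V_q(n, t) = 181, q^n = 3125, Hamming bound = 17, |C| = 14 ≤ bound (satisfied).

Step 1: Compute V_q(n, t) = Σ_{j=0}^2 C(n, j) (q−1)^j.
  j = 0: C(5,0)·(4)^0 = 1·1 = 1.
  j = 1: C(5,1)·(4)^1 = 5·4 = 20.
  j = 2: C(5,2)·(4)^2 = 10·16 = 160.
  V_q(n, t) = 1 + 20 + 160 = 181.
Step 2: q^n = 5^5 = 3125.
Step 3: Hamming bound ⌊q^n / V_q(n,t)⌋ = ⌊3125/181⌋ = 17.
Step 4: Compare |C| = 14 to 17: satisfied.
The claimed |C| lies below the Hamming bound.


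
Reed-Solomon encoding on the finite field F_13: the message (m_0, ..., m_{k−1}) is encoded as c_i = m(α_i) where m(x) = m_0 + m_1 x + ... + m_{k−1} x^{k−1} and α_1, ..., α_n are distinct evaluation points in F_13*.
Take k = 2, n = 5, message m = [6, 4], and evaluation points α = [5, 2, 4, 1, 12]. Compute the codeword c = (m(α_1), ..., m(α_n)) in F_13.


c = [0, 1, 9, 10, 2]

Message polynomial: m(x) = 6 + 4·x (mod 13).
For each evaluation point α_i, compute m(α_i) mod 13:
  α_1 = 5: Horner steps 4 → 0, so m(5) = 0.
  α_2 = 2: Horner steps 4 → 1, so m(2) = 1.
  α_3 = 4: Horner steps 4 → 9, so m(4) = 9.
  α_4 = 1: Horner steps 4 → 10, so m(1) = 10.
  α_5 = 12: Horner steps 4 → 2, so m(12) = 2.
Codeword c = [0, 1, 9, 10, 2] ∈ F_13^5.


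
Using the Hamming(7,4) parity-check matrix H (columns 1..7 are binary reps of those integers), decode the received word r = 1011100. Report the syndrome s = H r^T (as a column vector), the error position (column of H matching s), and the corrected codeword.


s = (0, 1, 1)^T, error position = 3, corrected codeword c = 1001100

Compute s = H r^T mod 2 one row at a time:
  s_1 = 1 + 1 + 0 + 0 = 2 ≡ 0 (mod 2).
  s_2 = 0 + 1 + 0 + 0 = 1 ≡ 1 (mod 2).
  s_3 = 1 + 1 + 1 + 0 = 3 ≡ 1 (mod 2).
s = (0, 1, 1)^T — this equals column 3 of H (binary 011), so error is at position 3.
Correct: flip bit 3 of r = 1011100 to get c = 1001100.


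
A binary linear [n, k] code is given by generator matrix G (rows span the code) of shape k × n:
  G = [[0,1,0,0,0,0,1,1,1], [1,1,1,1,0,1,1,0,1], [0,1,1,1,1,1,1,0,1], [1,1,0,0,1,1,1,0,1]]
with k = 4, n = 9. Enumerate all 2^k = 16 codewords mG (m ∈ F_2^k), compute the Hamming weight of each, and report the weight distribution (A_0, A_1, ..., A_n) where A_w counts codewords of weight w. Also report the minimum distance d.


Weight distribution: A_0 = 1, A_2 = 2, A_3 = 2, A_4 = 3, A_5 = 2, A_6 = 2, A_7 = 4. Minimum distance d = 2.

Enumerate all 2^4 = 16 messages m ∈ F_2^4.
For each, compute codeword c = mG in F_2^9, then tally its weight.
  m = 0000 → c = 000000000, weight = 0.
  m = 1000 → c = 010000111, weight = 4.
  m = 0100 → c = 111101101, weight = 7.
  m = 1100 → c = 101101010, weight = 5.
  m = 0010 → c = 011111101, weight = 7.
  m = 1010 → c = 001111010, weight = 5.
  m = 0110 → c = 100010000, weight = 2.
  m = 1110 → c = 110010111, weight = 6.
  m = 0001 → c = 110011101, weight = 6.
  m = 1001 → c = 100011010, weight = 4.
  m = 0101 → c = 001110000, weight = 3.
  m = 1101 → c = 011110111, weight = 7.
  m = 0011 → c = 101100000, weight = 3.
  m = 1011 → c = 111100111, weight = 7.
  m = 0111 → c = 010001101, weight = 4.
  m = 1111 → c = 000001010, weight = 2.
Tally weights:
  weight 0: 1 codewords.
  weight 2: 2 codewords.
  weight 3: 2 codewords.
  weight 4: 3 codewords.
  weight 5: 2 codewords.
  weight 6: 2 codewords.
  weight 7: 4 codewords.
Minimum distance d = smallest w > 0 with A_w > 0 = 2.
Sanity: Σ A_w = 16 = 2^4 = 16 ✓.


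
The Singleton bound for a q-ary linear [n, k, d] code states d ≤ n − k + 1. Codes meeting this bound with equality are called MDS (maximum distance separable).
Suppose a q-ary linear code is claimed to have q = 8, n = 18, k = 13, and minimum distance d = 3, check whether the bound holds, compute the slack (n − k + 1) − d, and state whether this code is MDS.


Singleton RHS = n − k + 1 = 6, slack = 3, bound satisfied, not MDS.

Singleton bound: d ≤ n − k + 1.
Here n = 18, k = 13, so n − k + 1 = 6.
Given d = 3, check d ≤ 6: YES.
Slack = (n − k + 1) − d = 3.
The code is NOT MDS (slack = 3 > 0).
Description: the claimed parameters are [18, 13, 3]_8; such a code would be non-MDS.


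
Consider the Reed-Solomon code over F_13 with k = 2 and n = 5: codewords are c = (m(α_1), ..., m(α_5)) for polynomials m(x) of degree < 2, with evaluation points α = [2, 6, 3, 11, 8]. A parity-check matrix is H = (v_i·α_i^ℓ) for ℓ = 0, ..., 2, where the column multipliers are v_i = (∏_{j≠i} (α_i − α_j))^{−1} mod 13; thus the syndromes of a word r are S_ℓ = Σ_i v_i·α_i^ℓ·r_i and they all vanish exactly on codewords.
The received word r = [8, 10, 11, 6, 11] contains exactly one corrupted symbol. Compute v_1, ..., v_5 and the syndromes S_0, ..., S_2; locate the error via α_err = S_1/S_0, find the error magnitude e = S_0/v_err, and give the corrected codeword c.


S = (10, 4, 12), error at position 3, error magnitude e = 9, c = [8, 10, 2, 6, 11].

Step 1: column multipliers v_i = (∏_{j≠i}(α_i − α_j))^{−1} mod 13.
  i = 1 (α = 2): (2−6)(2−3)(2−11)(2−8) = (−4)·(−1)·(−9)·(−6) = 216 ≡ 8, so v_1 = 8^{−1} = 5 (mod 13).
  i = 2 (α = 6): (6−2)(6−3)(6−11)(6−8) = 4·3·(−5)·(−2) = 120 ≡ 3, so v_2 = 3^{−1} = 9 (mod 13).
  i = 3 (α = 3): (3−2)(3−6)(3−11)(3−8) = 1·(−3)·(−8)·(−5) = −120 ≡ 10, so v_3 = 10^{−1} = 4 (mod 13).
  i = 4 (α = 11): (11−2)(11−6)(11−3)(11−8) = 9·5·8·3 = 1080 ≡ 1, so v_4 = 1^{−1} = 1 (mod 13).
  i = 5 (α = 8): (8−2)(8−6)(8−3)(8−11) = 6·2·5·(−3) = −180 ≡ 2, so v_5 = 2^{−1} = 7 (mod 13).
  v = [5, 9, 4, 1, 7].
Step 2: syndromes of r = [8, 10, 11, 6, 11] (all sums mod 13).
  S_0 = Σ v_i r_i = 5·8 + 9·10 + 4·11 + 1·6 + 7·11 = 257 ≡ 10.
  S_1 = Σ v_i α_i r_i = 5·2·8 + 9·6·10 + 4·3·11 + 1·11·6 + 7·8·11 = 1434 ≡ 4.
  α_i^2 mod 13 = [4, 10, 9, 4, 12].
  S_2 = Σ v_i α_i^2 r_i = 5·4·8 + 9·10·10 + 4·9·11 + 1·4·6 + 7·12·11 = 2404 ≡ 12.
  S = (10, 4, 12) ≠ 0, so r is not a codeword (an error is present).
Step 3: locate the error. For a single error e at position i, S_ℓ = v_i·e·α_i^ℓ, so α_err = S_1/S_0.
  S_0^{−1} = 10^{−1} = 4 (mod 13), so α_err = 4·4 = 16 ≡ 3 = α_3. Error position i = 3.
  Consistency check: S_2/S_1 = 12·10 = 120 ≡ 3 = α_err ✓ (single-error assumption holds).
Step 4: error magnitude e = S_0/v_3 = S_0·∏_{j≠3}(α_3 − α_j) = 10·10 = 100 ≡ 9 (mod 13).
Step 5: correct position 3: c_3 = r_3 − e = 11 − 9 ≡ 2 (mod 13). Hence c = [8, 10, 2, 6, 11].
  Check: interpolating c through the α_i gives m(x) = 7 + 7·x (degree < 2) with m(α_i) = c_i for every i, so c is indeed a codeword.


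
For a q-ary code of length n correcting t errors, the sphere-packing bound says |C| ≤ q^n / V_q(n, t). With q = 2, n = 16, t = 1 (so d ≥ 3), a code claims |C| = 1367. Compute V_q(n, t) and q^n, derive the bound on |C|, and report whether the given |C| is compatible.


V_q(n, t) = 17, q^n = 65536, Hamming bound = 3855, |C| = 1367 ≤ bound (satisfied).

Step 1: Compute V_q(n, t) = Σ_{j=0}^1 C(n, j) (q−1)^j.
  j = 0: C(16,0)·(1)^0 = 1·1 = 1.
  j = 1: C(16,1)·(1)^1 = 16·1 = 16.
  V_q(n, t) = 1 + 16 = 17.
Step 2: q^n = 2^16 = 65536.
Step 3: Hamming bound ⌊q^n / V_q(n,t)⌋ = ⌊65536/17⌋ = 3855.
Step 4: Compare |C| = 1367 to 3855: satisfied.
The claimed |C| lies below the Hamming bound.


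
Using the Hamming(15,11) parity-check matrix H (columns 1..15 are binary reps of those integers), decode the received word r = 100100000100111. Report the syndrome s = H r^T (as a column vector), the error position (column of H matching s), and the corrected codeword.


s = (0, 0, 1, 1)^T, error position = 3, corrected codeword c = 101100000100111

Compute s = H r^T mod 2 one row at a time:
  s_1 = 0 + 0 + 1 + 0 + 0 + 1 + 1 + 1 = 4 ≡ 0 (mod 2).
  s_2 = 1 + 0 + 0 + 0 + 0 + 1 + 1 + 1 = 4 ≡ 0 (mod 2).
  s_3 = 0 + 0 + 0 + 0 + 1 + 0 + 1 + 1 = 3 ≡ 1 (mod 2).
  s_4 = 1 + 0 + 0 + 0 + 0 + 0 + 1 + 1 = 3 ≡ 1 (mod 2).
s = (0, 0, 1, 1)^T — this equals column 3 of H (binary 0011), so error is at position 3.
Correct: flip bit 3 of r = 100100000100111 to get c = 101100000100111.


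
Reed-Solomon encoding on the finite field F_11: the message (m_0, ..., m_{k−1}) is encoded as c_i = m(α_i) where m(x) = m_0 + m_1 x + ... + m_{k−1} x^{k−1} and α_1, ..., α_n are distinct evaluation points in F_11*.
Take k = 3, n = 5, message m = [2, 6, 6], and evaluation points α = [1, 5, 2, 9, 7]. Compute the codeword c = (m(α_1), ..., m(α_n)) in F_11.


c = [3, 6, 5, 3, 8]

Message polynomial: m(x) = 2 + 6·x + 6·x^2 (mod 11).
For each evaluation point α_i, compute m(α_i) mod 11:
  α_1 = 1: Horner steps 6 → 1 → 3, so m(1) = 3.
  α_2 = 5: Horner steps 6 → 3 → 6, so m(5) = 6.
  α_3 = 2: Horner steps 6 → 7 → 5, so m(2) = 5.
  α_4 = 9: Horner steps 6 → 5 → 3, so m(9) = 3.
  α_5 = 7: Horner steps 6 → 4 → 8, so m(7) = 8.
Codeword c = [3, 6, 5, 3, 8] ∈ F_11^5.


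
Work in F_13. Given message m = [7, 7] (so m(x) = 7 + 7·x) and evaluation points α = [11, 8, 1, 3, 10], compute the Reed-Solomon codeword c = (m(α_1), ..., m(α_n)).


c = [6, 11, 1, 2, 12]

Message polynomial: m(x) = 7 + 7·x (mod 13).
For each evaluation point α_i, compute m(α_i) mod 13:
  α_1 = 11: Horner steps 7 → 6, so m(11) = 6.
  α_2 = 8: Horner steps 7 → 11, so m(8) = 11.
  α_3 = 1: Horner steps 7 → 1, so m(1) = 1.
  α_4 = 3: Horner steps 7 → 2, so m(3) = 2.
  α_5 = 10: Horner steps 7 → 12, so m(10) = 12.
Codeword c = [6, 11, 1, 2, 12] ∈ F_13^5.


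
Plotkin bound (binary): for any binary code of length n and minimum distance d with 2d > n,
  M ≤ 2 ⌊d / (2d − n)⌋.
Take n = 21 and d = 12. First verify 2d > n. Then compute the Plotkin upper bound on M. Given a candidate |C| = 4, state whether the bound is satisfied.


Plotkin bound M ≤ 8; given |C| = 4 ≤ bound (satisfied).

Check applicability: 2d = 24, n = 21.
2d − n = 3 > 0, so Plotkin applies.
Compute d/(2d−n) = 12/3 ≈ 4.0000.
⌊d/(2d−n)⌋ = 4.
Plotkin bound: M ≤ 2·4 = 8.
Given |C| = 4, check: satisfied.
This |C| is below the Plotkin bound.


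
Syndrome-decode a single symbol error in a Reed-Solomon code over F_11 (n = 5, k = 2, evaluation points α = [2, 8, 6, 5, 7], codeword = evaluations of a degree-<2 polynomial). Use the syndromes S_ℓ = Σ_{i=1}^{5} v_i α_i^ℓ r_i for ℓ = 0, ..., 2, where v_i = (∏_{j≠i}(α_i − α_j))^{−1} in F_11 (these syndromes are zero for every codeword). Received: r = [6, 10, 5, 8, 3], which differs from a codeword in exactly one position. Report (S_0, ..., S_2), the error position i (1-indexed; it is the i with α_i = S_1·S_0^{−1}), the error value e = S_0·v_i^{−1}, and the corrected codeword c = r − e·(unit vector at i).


S = (1, 7, 5), error at position 5, error magnitude e = 1, c = [6, 10, 5, 8, 2].

Step 1: column multipliers v_i = (∏_{j≠i}(α_i − α_j))^{−1} mod 11.
  i = 1 (α = 2): (2−8)(2−6)(2−5)(2−7) = (−6)·(−4)·(−3)·(−5) = 360 ≡ 8, so v_1 = 8^{−1} = 7 (mod 11).
  i = 2 (α = 8): (8−2)(8−6)(8−5)(8−7) = 6·2·3·1 = 36 ≡ 3, so v_2 = 3^{−1} = 4 (mod 11).
  i = 3 (α = 6): (6−2)(6−8)(6−5)(6−7) = 4·(−2)·1·(−1) = 8 ≡ 8, so v_3 = 8^{−1} = 7 (mod 11).
  i = 4 (α = 5): (5−2)(5−8)(5−6)(5−7) = 3·(−3)·(−1)·(−2) = −18 ≡ 4, so v_4 = 4^{−1} = 3 (mod 11).
  i = 5 (α = 7): (7−2)(7−8)(7−6)(7−5) = 5·(−1)·1·2 = −10 ≡ 1, so v_5 = 1^{−1} = 1 (mod 11).
  v = [7, 4, 7, 3, 1].
Step 2: syndromes of r = [6, 10, 5, 8, 3] (all sums mod 11).
  S_0 = Σ v_i r_i = 7·6 + 4·10 + 7·5 + 3·8 + 1·3 = 144 ≡ 1.
  S_1 = Σ v_i α_i r_i = 7·2·6 + 4·8·10 + 7·6·5 + 3·5·8 + 1·7·3 = 755 ≡ 7.
  α_i^2 mod 11 = [4, 9, 3, 3, 5].
  S_2 = Σ v_i α_i^2 r_i = 7·4·6 + 4·9·10 + 7·3·5 + 3·3·8 + 1·5·3 = 720 ≡ 5.
  S = (1, 7, 5) ≠ 0, so r is not a codeword (an error is present).
Step 3: locate the error. For a single error e at position i, S_ℓ = v_i·e·α_i^ℓ, so α_err = S_1/S_0.
  S_0^{−1} = 1^{−1} = 1 (mod 11), so α_err = 7·1 = 7 ≡ 7 = α_5. Error position i = 5.
  Consistency check: S_2/S_1 = 5·8 = 40 ≡ 7 = α_err ✓ (single-error assumption holds).
Step 4: error magnitude e = S_0/v_5 = S_0·∏_{j≠5}(α_5 − α_j) = 1·1 = 1 ≡ 1 (mod 11).
Step 5: correct position 5: c_5 = r_5 − e = 3 − 1 ≡ 2 (mod 11). Hence c = [6, 10, 5, 8, 2].
  Check: interpolating c through the α_i gives m(x) = 1 + 8·x (degree < 2) with m(α_i) = c_i for every i, so c is indeed a codeword.


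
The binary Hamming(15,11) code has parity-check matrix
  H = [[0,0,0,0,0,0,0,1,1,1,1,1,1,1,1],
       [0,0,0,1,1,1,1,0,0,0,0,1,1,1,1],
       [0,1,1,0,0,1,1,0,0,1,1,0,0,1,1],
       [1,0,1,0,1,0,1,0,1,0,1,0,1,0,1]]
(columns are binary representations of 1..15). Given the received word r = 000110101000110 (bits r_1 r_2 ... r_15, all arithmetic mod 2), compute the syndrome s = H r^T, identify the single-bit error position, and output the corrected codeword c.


s = (1, 1, 0, 0)^T, error position = 12, corrected codeword c = 000110101001110

Compute s = H r^T mod 2 one row at a time:
  s_1 = 0 + 1 + 0 + 0 + 0 + 1 + 1 + 0 = 3 ≡ 1 (mod 2).
  s_2 = 1 + 1 + 0 + 1 + 0 + 1 + 1 + 0 = 5 ≡ 1 (mod 2).
  s_3 = 0 + 0 + 0 + 1 + 0 + 0 + 1 + 0 = 2 ≡ 0 (mod 2).
  s_4 = 0 + 0 + 1 + 1 + 1 + 0 + 1 + 0 = 4 ≡ 0 (mod 2).
s = (1, 1, 0, 0)^T — this equals column 12 of H (binary 1100), so error is at position 12.
Correct: flip bit 12 of r = 000110101000110 to get c = 000110101001110.


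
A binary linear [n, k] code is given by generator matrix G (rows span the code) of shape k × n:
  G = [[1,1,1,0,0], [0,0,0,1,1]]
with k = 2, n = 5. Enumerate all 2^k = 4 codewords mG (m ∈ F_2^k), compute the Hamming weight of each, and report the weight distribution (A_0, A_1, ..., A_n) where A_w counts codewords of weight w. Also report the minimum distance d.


Weight distribution: A_0 = 1, A_2 = 1, A_3 = 1, A_5 = 1. Minimum distance d = 2.

Enumerate all 2^2 = 4 messages m ∈ F_2^2.
For each, compute codeword c = mG in F_2^5, then tally its weight.
  m = 00 → c = 00000, weight = 0.
  m = 10 → c = 11100, weight = 3.
  m = 01 → c = 00011, weight = 2.
  m = 11 → c = 11111, weight = 5.
Tally weights:
  weight 0: 1 codewords.
  weight 2: 1 codewords.
  weight 3: 1 codewords.
  weight 5: 1 codewords.
Minimum distance d = smallest w > 0 with A_w > 0 = 2.
Sanity: Σ A_w = 4 = 2^2 = 4 ✓.


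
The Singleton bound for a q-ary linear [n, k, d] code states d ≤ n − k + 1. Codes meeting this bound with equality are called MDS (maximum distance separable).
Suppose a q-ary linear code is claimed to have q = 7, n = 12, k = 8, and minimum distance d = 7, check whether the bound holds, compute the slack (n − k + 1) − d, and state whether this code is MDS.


Singleton RHS = n − k + 1 = 5, slack = -2, bound violated (no such code; not MDS).

Singleton bound: d ≤ n − k + 1.
Here n = 12, k = 8, so n − k + 1 = 5.
Given d = 7, check d ≤ 5: NO.
Slack = (n − k + 1) − d = -2.
The slack is negative: d = 7 exceeds n − k + 1 = 5 by 2, so the Singleton bound is violated and no linear [12, 8, 7]_7 code can exist. In particular it is not MDS (MDS requires d = n − k + 1 exactly).
Description: the claimed parameters are [12, 8, 7]_7; such a code would be impossible (violates the Singleton bound).


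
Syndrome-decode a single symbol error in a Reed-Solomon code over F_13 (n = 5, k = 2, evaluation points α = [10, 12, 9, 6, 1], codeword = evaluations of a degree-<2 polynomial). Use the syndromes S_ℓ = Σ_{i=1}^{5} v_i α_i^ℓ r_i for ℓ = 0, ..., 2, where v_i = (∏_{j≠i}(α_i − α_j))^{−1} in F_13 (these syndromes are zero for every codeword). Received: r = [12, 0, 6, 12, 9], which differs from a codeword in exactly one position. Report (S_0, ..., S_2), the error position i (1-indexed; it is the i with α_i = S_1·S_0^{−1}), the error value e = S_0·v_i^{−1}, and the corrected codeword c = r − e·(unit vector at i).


S = (10, 9, 12), error at position 1, error magnitude e = 8, c = [4, 0, 6, 12, 9].

Step 1: column multipliers v_i = (∏_{j≠i}(α_i − α_j))^{−1} mod 13.
  i = 1 (α = 10): (10−12)(10−9)(10−6)(10−1) = (−2)·1·4·9 = −72 ≡ 6, so v_1 = 6^{−1} = 11 (mod 13).
  i = 2 (α = 12): (12−10)(12−9)(12−6)(12−1) = 2·3·6·11 = 396 ≡ 6, so v_2 = 6^{−1} = 11 (mod 13).
  i = 3 (α = 9): (9−10)(9−12)(9−6)(9−1) = (−1)·(−3)·3·8 = 72 ≡ 7, so v_3 = 7^{−1} = 2 (mod 13).
  i = 4 (α = 6): (6−10)(6−12)(6−9)(6−1) = (−4)·(−6)·(−3)·5 = −360 ≡ 4, so v_4 = 4^{−1} = 10 (mod 13).
  i = 5 (α = 1): (1−10)(1−12)(1−9)(1−6) = (−9)·(−11)·(−8)·(−5) = 3960 ≡ 8, so v_5 = 8^{−1} = 5 (mod 13).
  v = [11, 11, 2, 10, 5].
Step 2: syndromes of r = [12, 0, 6, 12, 9] (all sums mod 13).
  S_0 = Σ v_i r_i = 11·12 + 11·0 + 2·6 + 10·12 + 5·9 = 309 ≡ 10.
  S_1 = Σ v_i α_i r_i = 11·10·12 + 11·12·0 + 2·9·6 + 10·6·12 + 5·1·9 = 2193 ≡ 9.
  α_i^2 mod 13 = [9, 1, 3, 10, 1].
  S_2 = Σ v_i α_i^2 r_i = 11·9·12 + 11·1·0 + 2·3·6 + 10·10·12 + 5·1·9 = 2469 ≡ 12.
  S = (10, 9, 12) ≠ 0, so r is not a codeword (an error is present).
Step 3: locate the error. For a single error e at position i, S_ℓ = v_i·e·α_i^ℓ, so α_err = S_1/S_0.
  S_0^{−1} = 10^{−1} = 4 (mod 13), so α_err = 9·4 = 36 ≡ 10 = α_1. Error position i = 1.
  Consistency check: S_2/S_1 = 12·3 = 36 ≡ 10 = α_err ✓ (single-error assumption holds).
Step 4: error magnitude e = S_0/v_1 = S_0·∏_{j≠1}(α_1 − α_j) = 10·6 = 60 ≡ 8 (mod 13).
Step 5: correct position 1: c_1 = r_1 − e = 12 − 8 ≡ 4 (mod 13). Hence c = [4, 0, 6, 12, 9].
  Check: interpolating c through the α_i gives m(x) = 11 + 11·x (degree < 2) with m(α_i) = c_i for every i, so c is indeed a codeword.


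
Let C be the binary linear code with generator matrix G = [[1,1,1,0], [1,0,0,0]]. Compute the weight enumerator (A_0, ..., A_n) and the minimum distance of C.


Weight distribution: A_0 = 1, A_1 = 1, A_2 = 1, A_3 = 1. Minimum distance d = 1.

Enumerate all 2^2 = 4 messages m ∈ F_2^2.
For each, compute codeword c = mG in F_2^4, then tally its weight.
  m = 00 → c = 0000, weight = 0.
  m = 10 → c = 1110, weight = 3.
  m = 01 → c = 1000, weight = 1.
  m = 11 → c = 0110, weight = 2.
Tally weights:
  weight 0: 1 codewords.
  weight 1: 1 codewords.
  weight 2: 1 codewords.
  weight 3: 1 codewords.
Minimum distance d = smallest w > 0 with A_w > 0 = 1.
Sanity: Σ A_w = 4 = 2^2 = 4 ✓.


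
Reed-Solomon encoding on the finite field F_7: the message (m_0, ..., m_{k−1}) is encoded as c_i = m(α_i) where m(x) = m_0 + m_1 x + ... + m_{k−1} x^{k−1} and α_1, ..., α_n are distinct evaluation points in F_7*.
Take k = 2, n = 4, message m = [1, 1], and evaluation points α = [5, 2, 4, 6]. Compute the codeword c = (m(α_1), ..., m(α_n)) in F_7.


c = [6, 3, 5, 0]

Message polynomial: m(x) = 1 + 1·x (mod 7).
For each evaluation point α_i, compute m(α_i) mod 7:
  α_1 = 5: Horner steps 1 → 6, so m(5) = 6.
  α_2 = 2: Horner steps 1 → 3, so m(2) = 3.
  α_3 = 4: Horner steps 1 → 5, so m(4) = 5.
  α_4 = 6: Horner steps 1 → 0, so m(6) = 0.
Codeword c = [6, 3, 5, 0] ∈ F_7^4.


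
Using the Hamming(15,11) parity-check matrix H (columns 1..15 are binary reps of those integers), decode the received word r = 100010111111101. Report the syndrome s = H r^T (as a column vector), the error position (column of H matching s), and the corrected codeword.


s = (1, 1, 0, 1)^T, error position = 13, corrected codeword c = 100010111111001

Compute s = H r^T mod 2 one row at a time:
  s_1 = 1 + 1 + 1 + 1 + 1 + 1 + 0 + 1 = 7 ≡ 1 (mod 2).
  s_2 = 0 + 1 + 0 + 1 + 1 + 1 + 0 + 1 = 5 ≡ 1 (mod 2).
  s_3 = 0 + 0 + 0 + 1 + 1 + 1 + 0 + 1 = 4 ≡ 0 (mod 2).
  s_4 = 1 + 0 + 1 + 1 + 1 + 1 + 1 + 1 = 7 ≡ 1 (mod 2).
s = (1, 1, 0, 1)^T — this equals column 13 of H (binary 1101), so error is at position 13.
Correct: flip bit 13 of r = 100010111111101 to get c = 100010111111001.


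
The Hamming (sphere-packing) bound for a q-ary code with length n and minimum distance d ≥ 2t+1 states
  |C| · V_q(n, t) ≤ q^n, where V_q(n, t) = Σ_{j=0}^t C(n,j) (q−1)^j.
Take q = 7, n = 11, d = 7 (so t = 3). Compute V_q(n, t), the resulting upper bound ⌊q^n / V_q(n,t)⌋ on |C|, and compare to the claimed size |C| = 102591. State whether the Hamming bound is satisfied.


V_q(n, t) = 37687, q^n = 1977326743, Hamming bound = 52467, |C| = 102591 > bound (violated).

Step 1: Compute V_q(n, t) = Σ_{j=0}^3 C(n, j) (q−1)^j.
  j = 0: C(11,0)·(6)^0 = 1·1 = 1.
  j = 1: C(11,1)·(6)^1 = 11·6 = 66.
  j = 2: C(11,2)·(6)^2 = 55·36 = 1980.
  j = 3: C(11,3)·(6)^3 = 165·216 = 35640.
  V_q(n, t) = 1 + 66 + 1980 + 35640 = 37687.
Step 2: q^n = 7^11 = 1977326743.
Step 3: Hamming bound ⌊q^n / V_q(n,t)⌋ = ⌊1977326743/37687⌋ = 52467.
Step 4: Compare |C| = 102591 to 52467: violated.
The claimed |C| lies above the Hamming bound, so no 7-ary code of length 11 with d ≥ 7 can have 102591 codewords.


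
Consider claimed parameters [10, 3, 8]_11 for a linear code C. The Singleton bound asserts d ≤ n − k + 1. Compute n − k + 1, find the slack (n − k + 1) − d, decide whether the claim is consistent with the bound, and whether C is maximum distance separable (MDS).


Singleton RHS = n − k + 1 = 8, slack = 0, bound satisfied, MDS.

Singleton bound: d ≤ n − k + 1.
Here n = 10, k = 3, so n − k + 1 = 8.
Given d = 8, check d ≤ 8: YES.
Slack = (n − k + 1) − d = 0.
The code is MDS (slack = 0).
Description: the claimed parameters are [10, 3, 8]_11; such a code would be MDS (meets Singleton bound).


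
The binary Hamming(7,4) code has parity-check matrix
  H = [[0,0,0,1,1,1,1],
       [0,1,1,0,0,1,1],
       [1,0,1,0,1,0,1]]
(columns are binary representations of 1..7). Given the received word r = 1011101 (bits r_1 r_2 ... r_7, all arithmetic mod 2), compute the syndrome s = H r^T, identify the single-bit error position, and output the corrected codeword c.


s = (1, 0, 0)^T, error position = 4, corrected codeword c = 1010101

Compute s = H r^T mod 2 one row at a time:
  s_1 = 1 + 1 + 0 + 1 = 3 ≡ 1 (mod 2).
  s_2 = 0 + 1 + 0 + 1 = 2 ≡ 0 (mod 2).
  s_3 = 1 + 1 + 1 + 1 = 4 ≡ 0 (mod 2).
s = (1, 0, 0)^T — this equals column 4 of H (binary 100), so error is at position 4.
Correct: flip bit 4 of r = 1011101 to get c = 1010101.


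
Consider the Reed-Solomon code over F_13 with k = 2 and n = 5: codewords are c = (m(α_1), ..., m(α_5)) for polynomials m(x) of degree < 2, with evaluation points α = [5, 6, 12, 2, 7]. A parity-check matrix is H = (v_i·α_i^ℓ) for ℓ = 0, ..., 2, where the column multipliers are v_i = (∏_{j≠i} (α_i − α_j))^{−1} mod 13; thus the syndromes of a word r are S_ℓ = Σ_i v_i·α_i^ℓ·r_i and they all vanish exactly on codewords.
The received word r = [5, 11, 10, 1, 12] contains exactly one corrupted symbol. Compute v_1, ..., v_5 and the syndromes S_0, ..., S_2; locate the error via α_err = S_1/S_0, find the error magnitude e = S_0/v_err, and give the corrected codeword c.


S = (2, 12, 7), error at position 2, error magnitude e = 9, c = [5, 2, 10, 1, 12].

Step 1: column multipliers v_i = (∏_{j≠i}(α_i − α_j))^{−1} mod 13.
  i = 1 (α = 5): (5−6)(5−12)(5−2)(5−7) = (−1)·(−7)·3·(−2) = −42 ≡ 10, so v_1 = 10^{−1} = 4 (mod 13).
  i = 2 (α = 6): (6−5)(6−12)(6−2)(6−7) = 1·(−6)·4·(−1) = 24 ≡ 11, so v_2 = 11^{−1} = 6 (mod 13).
  i = 3 (α = 12): (12−5)(12−6)(12−2)(12−7) = 7·6·10·5 = 2100 ≡ 7, so v_3 = 7^{−1} = 2 (mod 13).
  i = 4 (α = 2): (2−5)(2−6)(2−12)(2−7) = (−3)·(−4)·(−10)·(−5) = 600 ≡ 2, so v_4 = 2^{−1} = 7 (mod 13).
  i = 5 (α = 7): (7−5)(7−6)(7−12)(7−2) = 2·1·(−5)·5 = −50 ≡ 2, so v_5 = 2^{−1} = 7 (mod 13).
  v = [4, 6, 2, 7, 7].
Step 2: syndromes of r = [5, 11, 10, 1, 12] (all sums mod 13).
  S_0 = Σ v_i r_i = 4·5 + 6·11 + 2·10 + 7·1 + 7·12 = 197 ≡ 2.
  S_1 = Σ v_i α_i r_i = 4·5·5 + 6·6·11 + 2·12·10 + 7·2·1 + 7·7·12 = 1338 ≡ 12.
  α_i^2 mod 13 = [12, 10, 1, 4, 10].
  S_2 = Σ v_i α_i^2 r_i = 4·12·5 + 6·10·11 + 2·1·10 + 7·4·1 + 7·10·12 = 1788 ≡ 7.
  S = (2, 12, 7) ≠ 0, so r is not a codeword (an error is present).
Step 3: locate the error. For a single error e at position i, S_ℓ = v_i·e·α_i^ℓ, so α_err = S_1/S_0.
  S_0^{−1} = 2^{−1} = 7 (mod 13), so α_err = 12·7 = 84 ≡ 6 = α_2. Error position i = 2.
  Consistency check: S_2/S_1 = 7·12 = 84 ≡ 6 = α_err ✓ (single-error assumption holds).
Step 4: error magnitude e = S_0/v_2 = S_0·∏_{j≠2}(α_2 − α_j) = 2·11 = 22 ≡ 9 (mod 13).
Step 5: correct position 2: c_2 = r_2 − e = 11 − 9 ≡ 2 (mod 13). Hence c = [5, 2, 10, 1, 12].
  Check: interpolating c through the α_i gives m(x) = 7 + 10·x (degree < 2) with m(α_i) = c_i for every i, so c is indeed a codeword.


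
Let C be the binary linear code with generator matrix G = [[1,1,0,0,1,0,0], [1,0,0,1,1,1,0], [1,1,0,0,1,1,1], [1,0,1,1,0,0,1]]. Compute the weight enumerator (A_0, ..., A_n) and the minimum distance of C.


Weight distribution: A_0 = 1, A_2 = 2, A_3 = 4, A_4 = 5, A_5 = 4. Minimum distance d = 2.

Enumerate all 2^4 = 16 messages m ∈ F_2^4.
For each, compute codeword c = mG in F_2^7, then tally its weight.
  m = 0000 → c = 0000000, weight = 0.
  m = 1000 → c = 1100100, weight = 3.
  m = 0100 → c = 1001110, weight = 4.
  m = 1100 → c = 0101010, weight = 3.
  m = 0010 → c = 1100111, weight = 5.
  m = 1010 → c = 0000011, weight = 2.
  m = 0110 → c = 0101001, weight = 3.
  m = 1110 → c = 1001101, weight = 4.
  m = 0001 → c = 1011001, weight = 4.
  m = 1001 → c = 0111101, weight = 5.
  m = 0101 → c = 0010111, weight = 4.
  m = 1101 → c = 1110011, weight = 5.
  m = 0011 → c = 0111110, weight = 5.
  m = 1011 → c = 1011010, weight = 4.
  m = 0111 → c = 1110000, weight = 3.
  m = 1111 → c = 0010100, weight = 2.
Tally weights:
  weight 0: 1 codewords.
  weight 2: 2 codewords.
  weight 3: 4 codewords.
  weight 4: 5 codewords.
  weight 5: 4 codewords.
Minimum distance d = smallest w > 0 with A_w > 0 = 2.
Sanity: Σ A_w = 16 = 2^4 = 16 ✓.


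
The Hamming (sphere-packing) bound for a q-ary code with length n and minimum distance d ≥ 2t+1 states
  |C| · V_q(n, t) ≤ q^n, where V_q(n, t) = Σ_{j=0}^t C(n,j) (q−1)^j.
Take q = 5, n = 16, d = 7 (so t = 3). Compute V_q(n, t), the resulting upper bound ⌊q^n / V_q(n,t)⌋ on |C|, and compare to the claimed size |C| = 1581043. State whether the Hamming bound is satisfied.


V_q(n, t) = 37825, q^n = 152587890625, Hamming bound = 4034048, |C| = 1581043 ≤ bound (satisfied).

Step 1: Compute V_q(n, t) = Σ_{j=0}^3 C(n, j) (q−1)^j.
  j = 0: C(16,0)·(4)^0 = 1·1 = 1.
  j = 1: C(16,1)·(4)^1 = 16·4 = 64.
  j = 2: C(16,2)·(4)^2 = 120·16 = 1920.
  j = 3: C(16,3)·(4)^3 = 560·64 = 35840.
  V_q(n, t) = 1 + 64 + 1920 + 35840 = 37825.
Step 2: q^n = 5^16 = 152587890625.
Step 3: Hamming bound ⌊q^n / V_q(n,t)⌋ = ⌊152587890625/37825⌋ = 4034048.
Step 4: Compare |C| = 1581043 to 4034048: satisfied.
The claimed |C| lies below the Hamming bound.


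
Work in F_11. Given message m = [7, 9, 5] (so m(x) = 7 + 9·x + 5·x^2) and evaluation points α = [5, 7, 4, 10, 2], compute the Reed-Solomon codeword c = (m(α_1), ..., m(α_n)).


c = [1, 7, 2, 3, 1]

Message polynomial: m(x) = 7 + 9·x + 5·x^2 (mod 11).
For each evaluation point α_i, compute m(α_i) mod 11:
  α_1 = 5: Horner steps 5 → 1 → 1, so m(5) = 1.
  α_2 = 7: Horner steps 5 → 0 → 7, so m(7) = 7.
  α_3 = 4: Horner steps 5 → 7 → 2, so m(4) = 2.
  α_4 = 10: Horner steps 5 → 4 → 3, so m(10) = 3.
  α_5 = 2: Horner steps 5 → 8 → 1, so m(2) = 1.
Codeword c = [1, 7, 2, 3, 1] ∈ F_11^5.
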